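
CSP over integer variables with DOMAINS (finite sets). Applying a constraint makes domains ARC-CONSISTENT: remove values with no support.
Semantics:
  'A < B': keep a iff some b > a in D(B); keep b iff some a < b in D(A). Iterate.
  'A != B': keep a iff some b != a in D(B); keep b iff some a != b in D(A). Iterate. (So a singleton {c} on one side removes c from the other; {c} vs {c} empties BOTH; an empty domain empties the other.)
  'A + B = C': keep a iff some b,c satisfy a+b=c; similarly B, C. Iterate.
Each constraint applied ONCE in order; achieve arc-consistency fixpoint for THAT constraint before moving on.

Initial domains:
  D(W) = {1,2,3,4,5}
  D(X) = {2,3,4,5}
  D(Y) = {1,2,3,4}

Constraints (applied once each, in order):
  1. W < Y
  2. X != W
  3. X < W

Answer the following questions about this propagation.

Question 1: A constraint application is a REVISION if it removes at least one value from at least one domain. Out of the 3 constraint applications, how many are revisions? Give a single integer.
Answer: 2

Derivation:
Constraint 1 (W < Y) on D(W)={1,2,3,4,5} D(Y)={1,2,3,4}: W {1,2,3,4,5}->{1,2,3}; Y {1,2,3,4}->{2,3,4} => REVISION
Constraint 2 (X != W) on D(X)={2,3,4,5} D(W)={1,2,3}: no change => not a revision
Constraint 3 (X < W) on D(X)={2,3,4,5} D(W)={1,2,3}: X {2,3,4,5}->{2}; W {1,2,3}->{3} => REVISION
Total revisions = 2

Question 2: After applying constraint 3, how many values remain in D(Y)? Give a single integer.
Constraint 1 (W < Y) on D(W)={1,2,3,4,5} D(Y)={1,2,3,4}: W {1,2,3,4,5}->{1,2,3}; Y {1,2,3,4}->{2,3,4}
Constraint 2 (X != W) on D(X)={2,3,4,5} D(W)={1,2,3}: no change
Constraint 3 (X < W) on D(X)={2,3,4,5} D(W)={1,2,3}: X {2,3,4,5}->{2}; W {1,2,3}->{3}
So after constraint 3: D(Y)={2,3,4}, size = 3

Answer: 3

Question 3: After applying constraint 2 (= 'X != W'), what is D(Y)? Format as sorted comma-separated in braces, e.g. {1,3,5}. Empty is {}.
Constraint 1 (W < Y) on D(W)={1,2,3,4,5} D(Y)={1,2,3,4}: W {1,2,3,4,5}->{1,2,3}; Y {1,2,3,4}->{2,3,4}
Constraint 2 (X != W) on D(X)={2,3,4,5} D(W)={1,2,3}: no change
So after constraint 2: D(Y) = {2,3,4}

Answer: {2,3,4}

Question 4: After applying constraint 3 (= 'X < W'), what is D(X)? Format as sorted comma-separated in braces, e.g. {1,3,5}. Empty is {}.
Answer: {2}

Derivation:
Constraint 1 (W < Y) on D(W)={1,2,3,4,5} D(Y)={1,2,3,4}: W {1,2,3,4,5}->{1,2,3}; Y {1,2,3,4}->{2,3,4}
Constraint 2 (X != W) on D(X)={2,3,4,5} D(W)={1,2,3}: no change
Constraint 3 (X < W) on D(X)={2,3,4,5} D(W)={1,2,3}: X {2,3,4,5}->{2}; W {1,2,3}->{3}
So after constraint 3: D(X) = {2}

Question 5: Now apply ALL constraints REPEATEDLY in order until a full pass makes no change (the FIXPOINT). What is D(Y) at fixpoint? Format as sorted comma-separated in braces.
pass 0 (initial): D(Y)={1,2,3,4}
pass 1: W {1,2,3,4,5}->{3}; X {2,3,4,5}->{2}; Y {1,2,3,4}->{2,3,4}
pass 2: Y {2,3,4}->{4}
pass 3: no change
Fixpoint after 3 passes: D(Y) = {4}

Answer: {4}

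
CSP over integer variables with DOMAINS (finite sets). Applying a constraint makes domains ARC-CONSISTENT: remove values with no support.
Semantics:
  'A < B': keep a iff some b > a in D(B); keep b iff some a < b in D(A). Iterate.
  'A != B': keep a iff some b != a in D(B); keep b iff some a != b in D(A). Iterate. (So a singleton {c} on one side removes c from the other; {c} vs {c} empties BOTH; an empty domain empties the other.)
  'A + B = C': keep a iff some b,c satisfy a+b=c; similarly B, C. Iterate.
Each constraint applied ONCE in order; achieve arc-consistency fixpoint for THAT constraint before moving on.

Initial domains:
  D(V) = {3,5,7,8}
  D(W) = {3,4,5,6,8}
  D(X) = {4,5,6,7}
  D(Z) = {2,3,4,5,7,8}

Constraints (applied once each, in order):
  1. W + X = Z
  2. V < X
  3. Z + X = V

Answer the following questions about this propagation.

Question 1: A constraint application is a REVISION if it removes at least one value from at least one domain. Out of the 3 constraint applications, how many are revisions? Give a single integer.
Answer: 3

Derivation:
Constraint 1 (W + X = Z) on D(W)={3,4,5,6,8} D(X)={4,5,6,7} D(Z)={2,3,4,5,7,8}: W {3,4,5,6,8}->{3,4}; X {4,5,6,7}->{4,5}; Z {2,3,4,5,7,8}->{7,8} => REVISION
Constraint 2 (V < X) on D(V)={3,5,7,8} D(X)={4,5}: V {3,5,7,8}->{3} => REVISION
Constraint 3 (Z + X = V) on D(Z)={7,8} D(X)={4,5} D(V)={3}: Z {7,8}->{}; X {4,5}->{}; V {3}->{} => REVISION
Total revisions = 3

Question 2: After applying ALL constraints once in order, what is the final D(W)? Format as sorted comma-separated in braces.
Answer: {3,4}

Derivation:
Constraint 1 (W + X = Z) on D(W)={3,4,5,6,8} D(X)={4,5,6,7} D(Z)={2,3,4,5,7,8}: W {3,4,5,6,8}->{3,4}; X {4,5,6,7}->{4,5}; Z {2,3,4,5,7,8}->{7,8}
Constraint 2 (V < X) on D(V)={3,5,7,8} D(X)={4,5}: V {3,5,7,8}->{3}
Constraint 3 (Z + X = V) on D(Z)={7,8} D(X)={4,5} D(V)={3}: Z {7,8}->{}; X {4,5}->{}; V {3}->{}
So after all 3 constraints: D(W) = {3,4}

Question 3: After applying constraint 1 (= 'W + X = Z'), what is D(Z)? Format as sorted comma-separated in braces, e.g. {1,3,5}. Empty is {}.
Answer: {7,8}

Derivation:
Constraint 1 (W + X = Z) on D(W)={3,4,5,6,8} D(X)={4,5,6,7} D(Z)={2,3,4,5,7,8}: W {3,4,5,6,8}->{3,4}; X {4,5,6,7}->{4,5}; Z {2,3,4,5,7,8}->{7,8}
So after constraint 1: D(Z) = {7,8}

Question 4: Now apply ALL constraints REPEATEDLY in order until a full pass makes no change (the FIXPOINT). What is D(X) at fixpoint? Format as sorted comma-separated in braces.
pass 0 (initial): D(X)={4,5,6,7}
pass 1: V {3,5,7,8}->{}; W {3,4,5,6,8}->{3,4}; X {4,5,6,7}->{}; Z {2,3,4,5,7,8}->{}
pass 2: W {3,4}->{}
pass 3: no change
Fixpoint after 3 passes: D(X) = {}

Answer: {}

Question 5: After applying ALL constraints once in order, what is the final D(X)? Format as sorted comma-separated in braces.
Answer: {}

Derivation:
Constraint 1 (W + X = Z) on D(W)={3,4,5,6,8} D(X)={4,5,6,7} D(Z)={2,3,4,5,7,8}: W {3,4,5,6,8}->{3,4}; X {4,5,6,7}->{4,5}; Z {2,3,4,5,7,8}->{7,8}
Constraint 2 (V < X) on D(V)={3,5,7,8} D(X)={4,5}: V {3,5,7,8}->{3}
Constraint 3 (Z + X = V) on D(Z)={7,8} D(X)={4,5} D(V)={3}: Z {7,8}->{}; X {4,5}->{}; V {3}->{}
So after all 3 constraints: D(X) = {}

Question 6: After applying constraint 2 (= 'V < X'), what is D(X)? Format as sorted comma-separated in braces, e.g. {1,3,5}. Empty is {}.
Answer: {4,5}

Derivation:
Constraint 1 (W + X = Z) on D(W)={3,4,5,6,8} D(X)={4,5,6,7} D(Z)={2,3,4,5,7,8}: W {3,4,5,6,8}->{3,4}; X {4,5,6,7}->{4,5}; Z {2,3,4,5,7,8}->{7,8}
Constraint 2 (V < X) on D(V)={3,5,7,8} D(X)={4,5}: V {3,5,7,8}->{3}
So after constraint 2: D(X) = {4,5}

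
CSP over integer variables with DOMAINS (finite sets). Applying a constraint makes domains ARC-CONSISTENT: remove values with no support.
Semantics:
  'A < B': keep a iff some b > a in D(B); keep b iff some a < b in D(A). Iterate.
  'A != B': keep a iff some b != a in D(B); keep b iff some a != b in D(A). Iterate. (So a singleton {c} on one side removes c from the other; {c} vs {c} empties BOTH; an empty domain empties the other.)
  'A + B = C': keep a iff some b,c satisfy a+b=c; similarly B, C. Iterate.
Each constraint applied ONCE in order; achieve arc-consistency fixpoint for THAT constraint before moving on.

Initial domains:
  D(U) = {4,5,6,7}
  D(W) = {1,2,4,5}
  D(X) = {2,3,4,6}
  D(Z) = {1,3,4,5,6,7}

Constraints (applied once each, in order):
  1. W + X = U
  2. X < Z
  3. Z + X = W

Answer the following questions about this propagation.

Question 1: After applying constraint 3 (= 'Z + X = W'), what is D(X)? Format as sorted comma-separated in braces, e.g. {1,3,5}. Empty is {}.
Answer: {2}

Derivation:
Constraint 1 (W + X = U) on D(W)={1,2,4,5} D(X)={2,3,4,6} D(U)={4,5,6,7}: no change
Constraint 2 (X < Z) on D(X)={2,3,4,6} D(Z)={1,3,4,5,6,7}: Z {1,3,4,5,6,7}->{3,4,5,6,7}
Constraint 3 (Z + X = W) on D(Z)={3,4,5,6,7} D(X)={2,3,4,6} D(W)={1,2,4,5}: Z {3,4,5,6,7}->{3}; X {2,3,4,6}->{2}; W {1,2,4,5}->{5}
So after constraint 3: D(X) = {2}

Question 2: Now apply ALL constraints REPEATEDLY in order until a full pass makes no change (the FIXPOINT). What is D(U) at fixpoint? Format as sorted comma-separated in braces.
pass 0 (initial): D(U)={4,5,6,7}
pass 1: W {1,2,4,5}->{5}; X {2,3,4,6}->{2}; Z {1,3,4,5,6,7}->{3}
pass 2: U {4,5,6,7}->{7}
pass 3: no change
Fixpoint after 3 passes: D(U) = {7}

Answer: {7}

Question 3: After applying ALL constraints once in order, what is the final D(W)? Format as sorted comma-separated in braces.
Answer: {5}

Derivation:
Constraint 1 (W + X = U) on D(W)={1,2,4,5} D(X)={2,3,4,6} D(U)={4,5,6,7}: no change
Constraint 2 (X < Z) on D(X)={2,3,4,6} D(Z)={1,3,4,5,6,7}: Z {1,3,4,5,6,7}->{3,4,5,6,7}
Constraint 3 (Z + X = W) on D(Z)={3,4,5,6,7} D(X)={2,3,4,6} D(W)={1,2,4,5}: Z {3,4,5,6,7}->{3}; X {2,3,4,6}->{2}; W {1,2,4,5}->{5}
So after all 3 constraints: D(W) = {5}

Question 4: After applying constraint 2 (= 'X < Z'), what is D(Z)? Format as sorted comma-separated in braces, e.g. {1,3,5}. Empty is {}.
Constraint 1 (W + X = U) on D(W)={1,2,4,5} D(X)={2,3,4,6} D(U)={4,5,6,7}: no change
Constraint 2 (X < Z) on D(X)={2,3,4,6} D(Z)={1,3,4,5,6,7}: Z {1,3,4,5,6,7}->{3,4,5,6,7}
So after constraint 2: D(Z) = {3,4,5,6,7}

Answer: {3,4,5,6,7}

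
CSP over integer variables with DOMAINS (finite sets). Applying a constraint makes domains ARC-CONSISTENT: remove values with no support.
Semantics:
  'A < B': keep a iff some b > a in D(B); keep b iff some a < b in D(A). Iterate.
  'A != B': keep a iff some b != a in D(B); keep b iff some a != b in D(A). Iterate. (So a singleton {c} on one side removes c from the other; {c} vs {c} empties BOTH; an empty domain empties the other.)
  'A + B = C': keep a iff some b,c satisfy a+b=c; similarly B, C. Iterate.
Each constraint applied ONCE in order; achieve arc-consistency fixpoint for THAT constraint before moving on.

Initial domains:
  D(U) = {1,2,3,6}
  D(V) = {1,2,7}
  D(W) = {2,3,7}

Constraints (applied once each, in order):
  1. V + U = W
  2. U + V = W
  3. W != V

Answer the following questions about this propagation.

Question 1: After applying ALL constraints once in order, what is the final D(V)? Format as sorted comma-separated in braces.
Answer: {1,2}

Derivation:
Constraint 1 (V + U = W) on D(V)={1,2,7} D(U)={1,2,3,6} D(W)={2,3,7}: V {1,2,7}->{1,2}; U {1,2,3,6}->{1,2,6}
Constraint 2 (U + V = W) on D(U)={1,2,6} D(V)={1,2} D(W)={2,3,7}: no change
Constraint 3 (W != V) on D(W)={2,3,7} D(V)={1,2}: no change
So after all 3 constraints: D(V) = {1,2}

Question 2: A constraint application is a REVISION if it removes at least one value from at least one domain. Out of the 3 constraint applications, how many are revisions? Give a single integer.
Answer: 1

Derivation:
Constraint 1 (V + U = W) on D(V)={1,2,7} D(U)={1,2,3,6} D(W)={2,3,7}: V {1,2,7}->{1,2}; U {1,2,3,6}->{1,2,6} => REVISION
Constraint 2 (U + V = W) on D(U)={1,2,6} D(V)={1,2} D(W)={2,3,7}: no change => not a revision
Constraint 3 (W != V) on D(W)={2,3,7} D(V)={1,2}: no change => not a revision
Total revisions = 1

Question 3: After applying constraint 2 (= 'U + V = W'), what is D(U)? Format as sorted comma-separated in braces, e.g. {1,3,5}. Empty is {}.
Answer: {1,2,6}

Derivation:
Constraint 1 (V + U = W) on D(V)={1,2,7} D(U)={1,2,3,6} D(W)={2,3,7}: V {1,2,7}->{1,2}; U {1,2,3,6}->{1,2,6}
Constraint 2 (U + V = W) on D(U)={1,2,6} D(V)={1,2} D(W)={2,3,7}: no change
So after constraint 2: D(U) = {1,2,6}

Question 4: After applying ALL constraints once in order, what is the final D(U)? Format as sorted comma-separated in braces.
Answer: {1,2,6}

Derivation:
Constraint 1 (V + U = W) on D(V)={1,2,7} D(U)={1,2,3,6} D(W)={2,3,7}: V {1,2,7}->{1,2}; U {1,2,3,6}->{1,2,6}
Constraint 2 (U + V = W) on D(U)={1,2,6} D(V)={1,2} D(W)={2,3,7}: no change
Constraint 3 (W != V) on D(W)={2,3,7} D(V)={1,2}: no change
So after all 3 constraints: D(U) = {1,2,6}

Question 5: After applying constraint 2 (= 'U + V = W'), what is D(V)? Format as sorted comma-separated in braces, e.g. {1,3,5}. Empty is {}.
Answer: {1,2}

Derivation:
Constraint 1 (V + U = W) on D(V)={1,2,7} D(U)={1,2,3,6} D(W)={2,3,7}: V {1,2,7}->{1,2}; U {1,2,3,6}->{1,2,6}
Constraint 2 (U + V = W) on D(U)={1,2,6} D(V)={1,2} D(W)={2,3,7}: no change
So after constraint 2: D(V) = {1,2}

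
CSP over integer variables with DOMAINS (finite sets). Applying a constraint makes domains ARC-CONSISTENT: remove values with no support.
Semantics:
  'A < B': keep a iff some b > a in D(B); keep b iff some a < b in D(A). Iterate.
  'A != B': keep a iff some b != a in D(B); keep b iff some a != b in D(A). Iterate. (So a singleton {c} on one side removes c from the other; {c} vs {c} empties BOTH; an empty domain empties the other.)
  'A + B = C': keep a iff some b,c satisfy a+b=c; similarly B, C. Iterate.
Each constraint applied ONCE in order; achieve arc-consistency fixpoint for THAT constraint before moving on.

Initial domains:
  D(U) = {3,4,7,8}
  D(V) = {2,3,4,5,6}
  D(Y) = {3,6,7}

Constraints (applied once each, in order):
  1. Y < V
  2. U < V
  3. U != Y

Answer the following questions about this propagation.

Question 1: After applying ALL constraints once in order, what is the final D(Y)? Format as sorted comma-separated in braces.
Constraint 1 (Y < V) on D(Y)={3,6,7} D(V)={2,3,4,5,6}: Y {3,6,7}->{3}; V {2,3,4,5,6}->{4,5,6}
Constraint 2 (U < V) on D(U)={3,4,7,8} D(V)={4,5,6}: U {3,4,7,8}->{3,4}
Constraint 3 (U != Y) on D(U)={3,4} D(Y)={3}: U {3,4}->{4}
So after all 3 constraints: D(Y) = {3}

Answer: {3}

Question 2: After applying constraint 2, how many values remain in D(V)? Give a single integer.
Answer: 3

Derivation:
Constraint 1 (Y < V) on D(Y)={3,6,7} D(V)={2,3,4,5,6}: Y {3,6,7}->{3}; V {2,3,4,5,6}->{4,5,6}
Constraint 2 (U < V) on D(U)={3,4,7,8} D(V)={4,5,6}: U {3,4,7,8}->{3,4}
So after constraint 2: D(V)={4,5,6}, size = 3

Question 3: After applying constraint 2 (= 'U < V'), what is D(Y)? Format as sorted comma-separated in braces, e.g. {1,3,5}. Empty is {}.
Constraint 1 (Y < V) on D(Y)={3,6,7} D(V)={2,3,4,5,6}: Y {3,6,7}->{3}; V {2,3,4,5,6}->{4,5,6}
Constraint 2 (U < V) on D(U)={3,4,7,8} D(V)={4,5,6}: U {3,4,7,8}->{3,4}
So after constraint 2: D(Y) = {3}

Answer: {3}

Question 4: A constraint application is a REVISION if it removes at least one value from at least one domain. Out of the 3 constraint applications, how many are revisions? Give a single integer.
Constraint 1 (Y < V) on D(Y)={3,6,7} D(V)={2,3,4,5,6}: Y {3,6,7}->{3}; V {2,3,4,5,6}->{4,5,6} => REVISION
Constraint 2 (U < V) on D(U)={3,4,7,8} D(V)={4,5,6}: U {3,4,7,8}->{3,4} => REVISION
Constraint 3 (U != Y) on D(U)={3,4} D(Y)={3}: U {3,4}->{4} => REVISION
Total revisions = 3

Answer: 3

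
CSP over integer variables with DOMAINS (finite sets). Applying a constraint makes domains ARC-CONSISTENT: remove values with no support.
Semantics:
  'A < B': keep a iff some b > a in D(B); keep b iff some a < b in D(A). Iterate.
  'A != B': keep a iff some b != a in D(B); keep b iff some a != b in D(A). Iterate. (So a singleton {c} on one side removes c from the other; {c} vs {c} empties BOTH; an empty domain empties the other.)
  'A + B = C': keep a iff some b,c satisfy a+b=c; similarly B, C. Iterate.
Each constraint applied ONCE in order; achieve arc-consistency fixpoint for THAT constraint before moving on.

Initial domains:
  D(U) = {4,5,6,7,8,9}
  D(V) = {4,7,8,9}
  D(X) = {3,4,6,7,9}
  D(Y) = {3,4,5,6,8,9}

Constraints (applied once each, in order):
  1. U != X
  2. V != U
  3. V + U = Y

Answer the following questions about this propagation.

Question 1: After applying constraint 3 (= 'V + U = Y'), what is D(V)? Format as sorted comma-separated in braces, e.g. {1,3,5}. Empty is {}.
Answer: {4}

Derivation:
Constraint 1 (U != X) on D(U)={4,5,6,7,8,9} D(X)={3,4,6,7,9}: no change
Constraint 2 (V != U) on D(V)={4,7,8,9} D(U)={4,5,6,7,8,9}: no change
Constraint 3 (V + U = Y) on D(V)={4,7,8,9} D(U)={4,5,6,7,8,9} D(Y)={3,4,5,6,8,9}: V {4,7,8,9}->{4}; U {4,5,6,7,8,9}->{4,5}; Y {3,4,5,6,8,9}->{8,9}
So after constraint 3: D(V) = {4}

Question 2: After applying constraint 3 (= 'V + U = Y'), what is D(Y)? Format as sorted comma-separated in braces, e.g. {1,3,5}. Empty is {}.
Constraint 1 (U != X) on D(U)={4,5,6,7,8,9} D(X)={3,4,6,7,9}: no change
Constraint 2 (V != U) on D(V)={4,7,8,9} D(U)={4,5,6,7,8,9}: no change
Constraint 3 (V + U = Y) on D(V)={4,7,8,9} D(U)={4,5,6,7,8,9} D(Y)={3,4,5,6,8,9}: V {4,7,8,9}->{4}; U {4,5,6,7,8,9}->{4,5}; Y {3,4,5,6,8,9}->{8,9}
So after constraint 3: D(Y) = {8,9}

Answer: {8,9}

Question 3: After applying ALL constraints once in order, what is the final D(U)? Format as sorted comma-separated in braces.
Constraint 1 (U != X) on D(U)={4,5,6,7,8,9} D(X)={3,4,6,7,9}: no change
Constraint 2 (V != U) on D(V)={4,7,8,9} D(U)={4,5,6,7,8,9}: no change
Constraint 3 (V + U = Y) on D(V)={4,7,8,9} D(U)={4,5,6,7,8,9} D(Y)={3,4,5,6,8,9}: V {4,7,8,9}->{4}; U {4,5,6,7,8,9}->{4,5}; Y {3,4,5,6,8,9}->{8,9}
So after all 3 constraints: D(U) = {4,5}

Answer: {4,5}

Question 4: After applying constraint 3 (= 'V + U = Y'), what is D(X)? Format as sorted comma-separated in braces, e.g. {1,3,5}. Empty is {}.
Constraint 1 (U != X) on D(U)={4,5,6,7,8,9} D(X)={3,4,6,7,9}: no change
Constraint 2 (V != U) on D(V)={4,7,8,9} D(U)={4,5,6,7,8,9}: no change
Constraint 3 (V + U = Y) on D(V)={4,7,8,9} D(U)={4,5,6,7,8,9} D(Y)={3,4,5,6,8,9}: V {4,7,8,9}->{4}; U {4,5,6,7,8,9}->{4,5}; Y {3,4,5,6,8,9}->{8,9}
So after constraint 3: D(X) = {3,4,6,7,9}

Answer: {3,4,6,7,9}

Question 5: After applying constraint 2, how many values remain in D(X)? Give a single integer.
Constraint 1 (U != X) on D(U)={4,5,6,7,8,9} D(X)={3,4,6,7,9}: no change
Constraint 2 (V != U) on D(V)={4,7,8,9} D(U)={4,5,6,7,8,9}: no change
So after constraint 2: D(X)={3,4,6,7,9}, size = 5

Answer: 5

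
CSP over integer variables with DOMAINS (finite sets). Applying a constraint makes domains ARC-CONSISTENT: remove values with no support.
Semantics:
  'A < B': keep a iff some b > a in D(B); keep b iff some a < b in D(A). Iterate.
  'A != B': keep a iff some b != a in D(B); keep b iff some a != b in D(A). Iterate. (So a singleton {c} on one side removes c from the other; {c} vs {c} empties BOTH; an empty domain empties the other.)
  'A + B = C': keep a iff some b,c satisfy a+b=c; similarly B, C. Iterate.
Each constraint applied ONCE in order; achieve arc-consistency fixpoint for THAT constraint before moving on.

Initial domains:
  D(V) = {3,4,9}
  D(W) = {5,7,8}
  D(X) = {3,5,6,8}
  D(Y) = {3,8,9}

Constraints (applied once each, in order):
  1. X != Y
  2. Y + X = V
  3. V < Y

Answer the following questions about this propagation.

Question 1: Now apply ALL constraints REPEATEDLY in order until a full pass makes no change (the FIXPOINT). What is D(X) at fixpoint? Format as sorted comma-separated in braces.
pass 0 (initial): D(X)={3,5,6,8}
pass 1: V {3,4,9}->{}; X {3,5,6,8}->{6}; Y {3,8,9}->{}
pass 2: X {6}->{}
pass 3: no change
Fixpoint after 3 passes: D(X) = {}

Answer: {}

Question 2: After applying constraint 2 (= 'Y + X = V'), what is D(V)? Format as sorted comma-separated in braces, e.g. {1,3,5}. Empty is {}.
Answer: {9}

Derivation:
Constraint 1 (X != Y) on D(X)={3,5,6,8} D(Y)={3,8,9}: no change
Constraint 2 (Y + X = V) on D(Y)={3,8,9} D(X)={3,5,6,8} D(V)={3,4,9}: Y {3,8,9}->{3}; X {3,5,6,8}->{6}; V {3,4,9}->{9}
So after constraint 2: D(V) = {9}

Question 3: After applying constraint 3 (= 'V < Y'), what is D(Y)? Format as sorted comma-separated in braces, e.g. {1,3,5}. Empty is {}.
Constraint 1 (X != Y) on D(X)={3,5,6,8} D(Y)={3,8,9}: no change
Constraint 2 (Y + X = V) on D(Y)={3,8,9} D(X)={3,5,6,8} D(V)={3,4,9}: Y {3,8,9}->{3}; X {3,5,6,8}->{6}; V {3,4,9}->{9}
Constraint 3 (V < Y) on D(V)={9} D(Y)={3}: V {9}->{}; Y {3}->{}
So after constraint 3: D(Y) = {}

Answer: {}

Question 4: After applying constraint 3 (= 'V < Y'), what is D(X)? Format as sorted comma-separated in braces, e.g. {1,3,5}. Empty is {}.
Answer: {6}

Derivation:
Constraint 1 (X != Y) on D(X)={3,5,6,8} D(Y)={3,8,9}: no change
Constraint 2 (Y + X = V) on D(Y)={3,8,9} D(X)={3,5,6,8} D(V)={3,4,9}: Y {3,8,9}->{3}; X {3,5,6,8}->{6}; V {3,4,9}->{9}
Constraint 3 (V < Y) on D(V)={9} D(Y)={3}: V {9}->{}; Y {3}->{}
So after constraint 3: D(X) = {6}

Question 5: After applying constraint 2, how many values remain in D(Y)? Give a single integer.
Answer: 1

Derivation:
Constraint 1 (X != Y) on D(X)={3,5,6,8} D(Y)={3,8,9}: no change
Constraint 2 (Y + X = V) on D(Y)={3,8,9} D(X)={3,5,6,8} D(V)={3,4,9}: Y {3,8,9}->{3}; X {3,5,6,8}->{6}; V {3,4,9}->{9}
So after constraint 2: D(Y)={3}, size = 1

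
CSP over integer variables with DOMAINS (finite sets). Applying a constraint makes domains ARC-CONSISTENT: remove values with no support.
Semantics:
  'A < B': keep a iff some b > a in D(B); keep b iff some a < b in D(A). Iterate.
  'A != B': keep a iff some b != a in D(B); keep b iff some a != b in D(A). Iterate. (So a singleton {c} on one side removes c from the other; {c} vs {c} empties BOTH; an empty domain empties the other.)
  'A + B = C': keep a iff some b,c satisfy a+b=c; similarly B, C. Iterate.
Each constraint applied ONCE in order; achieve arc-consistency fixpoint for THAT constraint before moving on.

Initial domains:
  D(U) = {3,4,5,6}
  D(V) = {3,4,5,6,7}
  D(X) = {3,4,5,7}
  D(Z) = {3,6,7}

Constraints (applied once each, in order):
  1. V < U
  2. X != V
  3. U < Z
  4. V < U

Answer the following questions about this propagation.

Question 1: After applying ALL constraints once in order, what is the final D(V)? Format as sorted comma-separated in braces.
Answer: {3,4,5}

Derivation:
Constraint 1 (V < U) on D(V)={3,4,5,6,7} D(U)={3,4,5,6}: V {3,4,5,6,7}->{3,4,5}; U {3,4,5,6}->{4,5,6}
Constraint 2 (X != V) on D(X)={3,4,5,7} D(V)={3,4,5}: no change
Constraint 3 (U < Z) on D(U)={4,5,6} D(Z)={3,6,7}: Z {3,6,7}->{6,7}
Constraint 4 (V < U) on D(V)={3,4,5} D(U)={4,5,6}: no change
So after all 4 constraints: D(V) = {3,4,5}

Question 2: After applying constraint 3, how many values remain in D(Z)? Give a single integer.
Constraint 1 (V < U) on D(V)={3,4,5,6,7} D(U)={3,4,5,6}: V {3,4,5,6,7}->{3,4,5}; U {3,4,5,6}->{4,5,6}
Constraint 2 (X != V) on D(X)={3,4,5,7} D(V)={3,4,5}: no change
Constraint 3 (U < Z) on D(U)={4,5,6} D(Z)={3,6,7}: Z {3,6,7}->{6,7}
So after constraint 3: D(Z)={6,7}, size = 2

Answer: 2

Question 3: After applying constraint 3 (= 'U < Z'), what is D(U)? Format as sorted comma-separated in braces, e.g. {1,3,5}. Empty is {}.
Constraint 1 (V < U) on D(V)={3,4,5,6,7} D(U)={3,4,5,6}: V {3,4,5,6,7}->{3,4,5}; U {3,4,5,6}->{4,5,6}
Constraint 2 (X != V) on D(X)={3,4,5,7} D(V)={3,4,5}: no change
Constraint 3 (U < Z) on D(U)={4,5,6} D(Z)={3,6,7}: Z {3,6,7}->{6,7}
So after constraint 3: D(U) = {4,5,6}

Answer: {4,5,6}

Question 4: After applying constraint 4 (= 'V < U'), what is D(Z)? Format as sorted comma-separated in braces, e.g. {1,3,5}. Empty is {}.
Answer: {6,7}

Derivation:
Constraint 1 (V < U) on D(V)={3,4,5,6,7} D(U)={3,4,5,6}: V {3,4,5,6,7}->{3,4,5}; U {3,4,5,6}->{4,5,6}
Constraint 2 (X != V) on D(X)={3,4,5,7} D(V)={3,4,5}: no change
Constraint 3 (U < Z) on D(U)={4,5,6} D(Z)={3,6,7}: Z {3,6,7}->{6,7}
Constraint 4 (V < U) on D(V)={3,4,5} D(U)={4,5,6}: no change
So after constraint 4: D(Z) = {6,7}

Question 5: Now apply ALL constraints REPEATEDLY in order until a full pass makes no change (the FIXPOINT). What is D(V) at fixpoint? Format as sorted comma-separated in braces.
Answer: {3,4,5}

Derivation:
pass 0 (initial): D(V)={3,4,5,6,7}
pass 1: U {3,4,5,6}->{4,5,6}; V {3,4,5,6,7}->{3,4,5}; Z {3,6,7}->{6,7}
pass 2: no change
Fixpoint after 2 passes: D(V) = {3,4,5}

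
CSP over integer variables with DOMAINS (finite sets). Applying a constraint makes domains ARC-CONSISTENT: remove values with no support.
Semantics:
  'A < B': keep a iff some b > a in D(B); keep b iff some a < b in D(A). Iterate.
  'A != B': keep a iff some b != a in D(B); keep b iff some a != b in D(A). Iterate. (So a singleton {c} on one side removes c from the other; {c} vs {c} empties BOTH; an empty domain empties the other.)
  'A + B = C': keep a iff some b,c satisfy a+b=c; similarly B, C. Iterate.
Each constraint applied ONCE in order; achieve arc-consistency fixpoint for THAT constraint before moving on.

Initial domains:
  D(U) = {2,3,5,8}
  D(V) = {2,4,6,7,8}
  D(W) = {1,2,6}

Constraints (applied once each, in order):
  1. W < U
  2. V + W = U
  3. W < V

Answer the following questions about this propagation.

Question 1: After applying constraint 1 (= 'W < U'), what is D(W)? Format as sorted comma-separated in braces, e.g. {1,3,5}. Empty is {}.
Answer: {1,2,6}

Derivation:
Constraint 1 (W < U) on D(W)={1,2,6} D(U)={2,3,5,8}: no change
So after constraint 1: D(W) = {1,2,6}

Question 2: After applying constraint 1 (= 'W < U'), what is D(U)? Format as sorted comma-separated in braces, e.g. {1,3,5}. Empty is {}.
Answer: {2,3,5,8}

Derivation:
Constraint 1 (W < U) on D(W)={1,2,6} D(U)={2,3,5,8}: no change
So after constraint 1: D(U) = {2,3,5,8}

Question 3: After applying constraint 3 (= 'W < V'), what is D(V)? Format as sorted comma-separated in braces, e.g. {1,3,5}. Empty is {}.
Constraint 1 (W < U) on D(W)={1,2,6} D(U)={2,3,5,8}: no change
Constraint 2 (V + W = U) on D(V)={2,4,6,7,8} D(W)={1,2,6} D(U)={2,3,5,8}: V {2,4,6,7,8}->{2,4,6,7}; U {2,3,5,8}->{3,5,8}
Constraint 3 (W < V) on D(W)={1,2,6} D(V)={2,4,6,7}: no change
So after constraint 3: D(V) = {2,4,6,7}

Answer: {2,4,6,7}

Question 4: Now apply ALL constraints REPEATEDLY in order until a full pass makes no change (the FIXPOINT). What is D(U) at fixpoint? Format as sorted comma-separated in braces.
pass 0 (initial): D(U)={2,3,5,8}
pass 1: U {2,3,5,8}->{3,5,8}; V {2,4,6,7,8}->{2,4,6,7}
pass 2: no change
Fixpoint after 2 passes: D(U) = {3,5,8}

Answer: {3,5,8}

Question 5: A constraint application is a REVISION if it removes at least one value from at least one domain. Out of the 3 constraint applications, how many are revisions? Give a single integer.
Answer: 1

Derivation:
Constraint 1 (W < U) on D(W)={1,2,6} D(U)={2,3,5,8}: no change => not a revision
Constraint 2 (V + W = U) on D(V)={2,4,6,7,8} D(W)={1,2,6} D(U)={2,3,5,8}: V {2,4,6,7,8}->{2,4,6,7}; U {2,3,5,8}->{3,5,8} => REVISION
Constraint 3 (W < V) on D(W)={1,2,6} D(V)={2,4,6,7}: no change => not a revision
Total revisions = 1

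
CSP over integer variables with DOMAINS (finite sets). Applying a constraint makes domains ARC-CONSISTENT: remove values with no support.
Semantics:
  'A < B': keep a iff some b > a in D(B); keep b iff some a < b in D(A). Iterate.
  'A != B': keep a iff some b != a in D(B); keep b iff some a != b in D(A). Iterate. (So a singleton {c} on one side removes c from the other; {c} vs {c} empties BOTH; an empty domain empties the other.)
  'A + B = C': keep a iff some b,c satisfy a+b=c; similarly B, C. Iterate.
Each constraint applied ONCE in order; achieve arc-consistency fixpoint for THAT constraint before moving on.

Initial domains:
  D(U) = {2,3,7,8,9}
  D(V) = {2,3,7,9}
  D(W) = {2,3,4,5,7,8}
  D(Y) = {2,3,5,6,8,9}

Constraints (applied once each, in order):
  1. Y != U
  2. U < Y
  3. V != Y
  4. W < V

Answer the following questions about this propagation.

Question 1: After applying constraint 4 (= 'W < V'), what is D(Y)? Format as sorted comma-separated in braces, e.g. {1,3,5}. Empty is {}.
Constraint 1 (Y != U) on D(Y)={2,3,5,6,8,9} D(U)={2,3,7,8,9}: no change
Constraint 2 (U < Y) on D(U)={2,3,7,8,9} D(Y)={2,3,5,6,8,9}: U {2,3,7,8,9}->{2,3,7,8}; Y {2,3,5,6,8,9}->{3,5,6,8,9}
Constraint 3 (V != Y) on D(V)={2,3,7,9} D(Y)={3,5,6,8,9}: no change
Constraint 4 (W < V) on D(W)={2,3,4,5,7,8} D(V)={2,3,7,9}: V {2,3,7,9}->{3,7,9}
So after constraint 4: D(Y) = {3,5,6,8,9}

Answer: {3,5,6,8,9}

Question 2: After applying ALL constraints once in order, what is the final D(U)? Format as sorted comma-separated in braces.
Answer: {2,3,7,8}

Derivation:
Constraint 1 (Y != U) on D(Y)={2,3,5,6,8,9} D(U)={2,3,7,8,9}: no change
Constraint 2 (U < Y) on D(U)={2,3,7,8,9} D(Y)={2,3,5,6,8,9}: U {2,3,7,8,9}->{2,3,7,8}; Y {2,3,5,6,8,9}->{3,5,6,8,9}
Constraint 3 (V != Y) on D(V)={2,3,7,9} D(Y)={3,5,6,8,9}: no change
Constraint 4 (W < V) on D(W)={2,3,4,5,7,8} D(V)={2,3,7,9}: V {2,3,7,9}->{3,7,9}
So after all 4 constraints: D(U) = {2,3,7,8}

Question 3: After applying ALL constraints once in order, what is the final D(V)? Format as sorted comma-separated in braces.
Answer: {3,7,9}

Derivation:
Constraint 1 (Y != U) on D(Y)={2,3,5,6,8,9} D(U)={2,3,7,8,9}: no change
Constraint 2 (U < Y) on D(U)={2,3,7,8,9} D(Y)={2,3,5,6,8,9}: U {2,3,7,8,9}->{2,3,7,8}; Y {2,3,5,6,8,9}->{3,5,6,8,9}
Constraint 3 (V != Y) on D(V)={2,3,7,9} D(Y)={3,5,6,8,9}: no change
Constraint 4 (W < V) on D(W)={2,3,4,5,7,8} D(V)={2,3,7,9}: V {2,3,7,9}->{3,7,9}
So after all 4 constraints: D(V) = {3,7,9}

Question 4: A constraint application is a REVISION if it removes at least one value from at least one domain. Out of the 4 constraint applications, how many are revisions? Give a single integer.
Constraint 1 (Y != U) on D(Y)={2,3,5,6,8,9} D(U)={2,3,7,8,9}: no change => not a revision
Constraint 2 (U < Y) on D(U)={2,3,7,8,9} D(Y)={2,3,5,6,8,9}: U {2,3,7,8,9}->{2,3,7,8}; Y {2,3,5,6,8,9}->{3,5,6,8,9} => REVISION
Constraint 3 (V != Y) on D(V)={2,3,7,9} D(Y)={3,5,6,8,9}: no change => not a revision
Constraint 4 (W < V) on D(W)={2,3,4,5,7,8} D(V)={2,3,7,9}: V {2,3,7,9}->{3,7,9} => REVISION
Total revisions = 2

Answer: 2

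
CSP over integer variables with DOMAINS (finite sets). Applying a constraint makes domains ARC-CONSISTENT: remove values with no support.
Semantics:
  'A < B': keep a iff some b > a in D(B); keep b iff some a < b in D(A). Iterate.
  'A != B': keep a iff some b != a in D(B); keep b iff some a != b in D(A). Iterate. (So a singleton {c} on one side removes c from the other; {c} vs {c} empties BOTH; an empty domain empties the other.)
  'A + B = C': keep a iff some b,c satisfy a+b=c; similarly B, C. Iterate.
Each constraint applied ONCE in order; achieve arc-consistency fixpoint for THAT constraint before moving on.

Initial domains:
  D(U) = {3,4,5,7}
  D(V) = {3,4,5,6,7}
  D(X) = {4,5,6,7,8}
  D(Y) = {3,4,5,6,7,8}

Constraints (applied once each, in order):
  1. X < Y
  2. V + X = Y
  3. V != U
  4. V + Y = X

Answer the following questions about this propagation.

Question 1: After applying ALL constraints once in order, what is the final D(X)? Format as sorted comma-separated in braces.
Constraint 1 (X < Y) on D(X)={4,5,6,7,8} D(Y)={3,4,5,6,7,8}: X {4,5,6,7,8}->{4,5,6,7}; Y {3,4,5,6,7,8}->{5,6,7,8}
Constraint 2 (V + X = Y) on D(V)={3,4,5,6,7} D(X)={4,5,6,7} D(Y)={5,6,7,8}: V {3,4,5,6,7}->{3,4}; X {4,5,6,7}->{4,5}; Y {5,6,7,8}->{7,8}
Constraint 3 (V != U) on D(V)={3,4} D(U)={3,4,5,7}: no change
Constraint 4 (V + Y = X) on D(V)={3,4} D(Y)={7,8} D(X)={4,5}: V {3,4}->{}; Y {7,8}->{}; X {4,5}->{}
So after all 4 constraints: D(X) = {}

Answer: {}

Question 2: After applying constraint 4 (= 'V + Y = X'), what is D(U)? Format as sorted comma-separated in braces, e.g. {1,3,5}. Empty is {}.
Constraint 1 (X < Y) on D(X)={4,5,6,7,8} D(Y)={3,4,5,6,7,8}: X {4,5,6,7,8}->{4,5,6,7}; Y {3,4,5,6,7,8}->{5,6,7,8}
Constraint 2 (V + X = Y) on D(V)={3,4,5,6,7} D(X)={4,5,6,7} D(Y)={5,6,7,8}: V {3,4,5,6,7}->{3,4}; X {4,5,6,7}->{4,5}; Y {5,6,7,8}->{7,8}
Constraint 3 (V != U) on D(V)={3,4} D(U)={3,4,5,7}: no change
Constraint 4 (V + Y = X) on D(V)={3,4} D(Y)={7,8} D(X)={4,5}: V {3,4}->{}; Y {7,8}->{}; X {4,5}->{}
So after constraint 4: D(U) = {3,4,5,7}

Answer: {3,4,5,7}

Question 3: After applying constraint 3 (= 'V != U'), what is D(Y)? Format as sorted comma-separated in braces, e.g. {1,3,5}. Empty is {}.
Answer: {7,8}

Derivation:
Constraint 1 (X < Y) on D(X)={4,5,6,7,8} D(Y)={3,4,5,6,7,8}: X {4,5,6,7,8}->{4,5,6,7}; Y {3,4,5,6,7,8}->{5,6,7,8}
Constraint 2 (V + X = Y) on D(V)={3,4,5,6,7} D(X)={4,5,6,7} D(Y)={5,6,7,8}: V {3,4,5,6,7}->{3,4}; X {4,5,6,7}->{4,5}; Y {5,6,7,8}->{7,8}
Constraint 3 (V != U) on D(V)={3,4} D(U)={3,4,5,7}: no change
So after constraint 3: D(Y) = {7,8}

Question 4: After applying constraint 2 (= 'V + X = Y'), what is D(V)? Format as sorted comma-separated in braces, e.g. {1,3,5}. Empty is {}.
Constraint 1 (X < Y) on D(X)={4,5,6,7,8} D(Y)={3,4,5,6,7,8}: X {4,5,6,7,8}->{4,5,6,7}; Y {3,4,5,6,7,8}->{5,6,7,8}
Constraint 2 (V + X = Y) on D(V)={3,4,5,6,7} D(X)={4,5,6,7} D(Y)={5,6,7,8}: V {3,4,5,6,7}->{3,4}; X {4,5,6,7}->{4,5}; Y {5,6,7,8}->{7,8}
So after constraint 2: D(V) = {3,4}

Answer: {3,4}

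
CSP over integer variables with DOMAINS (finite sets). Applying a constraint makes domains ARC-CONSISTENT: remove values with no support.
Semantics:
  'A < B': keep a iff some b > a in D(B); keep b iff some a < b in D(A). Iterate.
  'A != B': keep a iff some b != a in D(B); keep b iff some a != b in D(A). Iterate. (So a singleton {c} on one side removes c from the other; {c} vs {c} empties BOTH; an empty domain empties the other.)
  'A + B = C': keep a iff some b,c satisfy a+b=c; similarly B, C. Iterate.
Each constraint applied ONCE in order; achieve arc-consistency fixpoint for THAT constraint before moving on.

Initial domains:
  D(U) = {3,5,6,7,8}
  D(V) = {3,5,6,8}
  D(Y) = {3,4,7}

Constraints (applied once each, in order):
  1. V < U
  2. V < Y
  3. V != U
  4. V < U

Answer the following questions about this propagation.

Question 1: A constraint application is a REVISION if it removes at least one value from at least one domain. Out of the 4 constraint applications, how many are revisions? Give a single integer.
Answer: 2

Derivation:
Constraint 1 (V < U) on D(V)={3,5,6,8} D(U)={3,5,6,7,8}: V {3,5,6,8}->{3,5,6}; U {3,5,6,7,8}->{5,6,7,8} => REVISION
Constraint 2 (V < Y) on D(V)={3,5,6} D(Y)={3,4,7}: Y {3,4,7}->{4,7} => REVISION
Constraint 3 (V != U) on D(V)={3,5,6} D(U)={5,6,7,8}: no change => not a revision
Constraint 4 (V < U) on D(V)={3,5,6} D(U)={5,6,7,8}: no change => not a revision
Total revisions = 2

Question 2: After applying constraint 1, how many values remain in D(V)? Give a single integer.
Constraint 1 (V < U) on D(V)={3,5,6,8} D(U)={3,5,6,7,8}: V {3,5,6,8}->{3,5,6}; U {3,5,6,7,8}->{5,6,7,8}
So after constraint 1: D(V)={3,5,6}, size = 3

Answer: 3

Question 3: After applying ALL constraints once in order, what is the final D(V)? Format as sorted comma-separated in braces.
Answer: {3,5,6}

Derivation:
Constraint 1 (V < U) on D(V)={3,5,6,8} D(U)={3,5,6,7,8}: V {3,5,6,8}->{3,5,6}; U {3,5,6,7,8}->{5,6,7,8}
Constraint 2 (V < Y) on D(V)={3,5,6} D(Y)={3,4,7}: Y {3,4,7}->{4,7}
Constraint 3 (V != U) on D(V)={3,5,6} D(U)={5,6,7,8}: no change
Constraint 4 (V < U) on D(V)={3,5,6} D(U)={5,6,7,8}: no change
So after all 4 constraints: D(V) = {3,5,6}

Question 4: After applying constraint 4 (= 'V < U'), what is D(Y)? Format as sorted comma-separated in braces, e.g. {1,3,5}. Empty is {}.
Constraint 1 (V < U) on D(V)={3,5,6,8} D(U)={3,5,6,7,8}: V {3,5,6,8}->{3,5,6}; U {3,5,6,7,8}->{5,6,7,8}
Constraint 2 (V < Y) on D(V)={3,5,6} D(Y)={3,4,7}: Y {3,4,7}->{4,7}
Constraint 3 (V != U) on D(V)={3,5,6} D(U)={5,6,7,8}: no change
Constraint 4 (V < U) on D(V)={3,5,6} D(U)={5,6,7,8}: no change
So after constraint 4: D(Y) = {4,7}

Answer: {4,7}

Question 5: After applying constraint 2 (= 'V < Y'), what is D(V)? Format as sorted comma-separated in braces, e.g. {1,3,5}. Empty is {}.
Answer: {3,5,6}

Derivation:
Constraint 1 (V < U) on D(V)={3,5,6,8} D(U)={3,5,6,7,8}: V {3,5,6,8}->{3,5,6}; U {3,5,6,7,8}->{5,6,7,8}
Constraint 2 (V < Y) on D(V)={3,5,6} D(Y)={3,4,7}: Y {3,4,7}->{4,7}
So after constraint 2: D(V) = {3,5,6}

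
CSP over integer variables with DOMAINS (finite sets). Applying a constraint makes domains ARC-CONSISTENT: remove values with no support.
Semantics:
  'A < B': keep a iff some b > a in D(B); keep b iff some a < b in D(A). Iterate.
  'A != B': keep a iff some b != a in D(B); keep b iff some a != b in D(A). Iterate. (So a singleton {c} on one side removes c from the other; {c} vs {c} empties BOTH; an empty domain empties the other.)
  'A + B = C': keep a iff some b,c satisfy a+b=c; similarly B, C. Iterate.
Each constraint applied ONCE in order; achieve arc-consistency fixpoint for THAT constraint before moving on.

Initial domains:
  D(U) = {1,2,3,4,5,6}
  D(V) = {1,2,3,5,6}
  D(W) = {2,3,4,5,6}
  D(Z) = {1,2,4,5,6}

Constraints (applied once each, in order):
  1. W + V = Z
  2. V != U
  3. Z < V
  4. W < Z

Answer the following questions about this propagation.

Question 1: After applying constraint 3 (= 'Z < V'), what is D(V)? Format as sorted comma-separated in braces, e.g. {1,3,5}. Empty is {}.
Constraint 1 (W + V = Z) on D(W)={2,3,4,5,6} D(V)={1,2,3,5,6} D(Z)={1,2,4,5,6}: W {2,3,4,5,6}->{2,3,4,5}; V {1,2,3,5,6}->{1,2,3}; Z {1,2,4,5,6}->{4,5,6}
Constraint 2 (V != U) on D(V)={1,2,3} D(U)={1,2,3,4,5,6}: no change
Constraint 3 (Z < V) on D(Z)={4,5,6} D(V)={1,2,3}: Z {4,5,6}->{}; V {1,2,3}->{}
So after constraint 3: D(V) = {}

Answer: {}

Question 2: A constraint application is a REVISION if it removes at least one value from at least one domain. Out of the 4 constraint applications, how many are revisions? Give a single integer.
Constraint 1 (W + V = Z) on D(W)={2,3,4,5,6} D(V)={1,2,3,5,6} D(Z)={1,2,4,5,6}: W {2,3,4,5,6}->{2,3,4,5}; V {1,2,3,5,6}->{1,2,3}; Z {1,2,4,5,6}->{4,5,6} => REVISION
Constraint 2 (V != U) on D(V)={1,2,3} D(U)={1,2,3,4,5,6}: no change => not a revision
Constraint 3 (Z < V) on D(Z)={4,5,6} D(V)={1,2,3}: Z {4,5,6}->{}; V {1,2,3}->{} => REVISION
Constraint 4 (W < Z) on D(W)={2,3,4,5} D(Z)={}: W {2,3,4,5}->{} => REVISION
Total revisions = 3

Answer: 3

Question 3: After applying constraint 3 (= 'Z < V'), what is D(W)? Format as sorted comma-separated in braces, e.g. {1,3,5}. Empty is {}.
Constraint 1 (W + V = Z) on D(W)={2,3,4,5,6} D(V)={1,2,3,5,6} D(Z)={1,2,4,5,6}: W {2,3,4,5,6}->{2,3,4,5}; V {1,2,3,5,6}->{1,2,3}; Z {1,2,4,5,6}->{4,5,6}
Constraint 2 (V != U) on D(V)={1,2,3} D(U)={1,2,3,4,5,6}: no change
Constraint 3 (Z < V) on D(Z)={4,5,6} D(V)={1,2,3}: Z {4,5,6}->{}; V {1,2,3}->{}
So after constraint 3: D(W) = {2,3,4,5}

Answer: {2,3,4,5}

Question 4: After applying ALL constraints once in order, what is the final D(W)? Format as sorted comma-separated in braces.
Answer: {}

Derivation:
Constraint 1 (W + V = Z) on D(W)={2,3,4,5,6} D(V)={1,2,3,5,6} D(Z)={1,2,4,5,6}: W {2,3,4,5,6}->{2,3,4,5}; V {1,2,3,5,6}->{1,2,3}; Z {1,2,4,5,6}->{4,5,6}
Constraint 2 (V != U) on D(V)={1,2,3} D(U)={1,2,3,4,5,6}: no change
Constraint 3 (Z < V) on D(Z)={4,5,6} D(V)={1,2,3}: Z {4,5,6}->{}; V {1,2,3}->{}
Constraint 4 (W < Z) on D(W)={2,3,4,5} D(Z)={}: W {2,3,4,5}->{}
So after all 4 constraints: D(W) = {}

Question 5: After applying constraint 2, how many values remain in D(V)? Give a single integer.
Answer: 3

Derivation:
Constraint 1 (W + V = Z) on D(W)={2,3,4,5,6} D(V)={1,2,3,5,6} D(Z)={1,2,4,5,6}: W {2,3,4,5,6}->{2,3,4,5}; V {1,2,3,5,6}->{1,2,3}; Z {1,2,4,5,6}->{4,5,6}
Constraint 2 (V != U) on D(V)={1,2,3} D(U)={1,2,3,4,5,6}: no change
So after constraint 2: D(V)={1,2,3}, size = 3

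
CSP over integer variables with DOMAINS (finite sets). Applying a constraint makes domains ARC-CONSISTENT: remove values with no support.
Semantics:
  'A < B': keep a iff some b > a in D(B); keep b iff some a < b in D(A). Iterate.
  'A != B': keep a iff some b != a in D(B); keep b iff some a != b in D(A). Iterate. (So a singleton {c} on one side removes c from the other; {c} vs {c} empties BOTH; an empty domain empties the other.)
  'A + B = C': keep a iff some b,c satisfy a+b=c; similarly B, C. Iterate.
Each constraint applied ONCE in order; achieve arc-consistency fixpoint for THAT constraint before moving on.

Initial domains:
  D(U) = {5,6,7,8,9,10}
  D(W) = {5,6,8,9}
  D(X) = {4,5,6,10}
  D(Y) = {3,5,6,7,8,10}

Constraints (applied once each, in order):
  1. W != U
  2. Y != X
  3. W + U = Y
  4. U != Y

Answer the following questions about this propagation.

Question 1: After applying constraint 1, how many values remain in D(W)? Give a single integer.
Constraint 1 (W != U) on D(W)={5,6,8,9} D(U)={5,6,7,8,9,10}: no change
So after constraint 1: D(W)={5,6,8,9}, size = 4

Answer: 4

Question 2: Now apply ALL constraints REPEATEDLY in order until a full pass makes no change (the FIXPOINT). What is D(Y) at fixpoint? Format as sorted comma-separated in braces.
Answer: {}

Derivation:
pass 0 (initial): D(Y)={3,5,6,7,8,10}
pass 1: U {5,6,7,8,9,10}->{5}; W {5,6,8,9}->{5}; Y {3,5,6,7,8,10}->{10}
pass 2: U {5}->{}; W {5}->{}; X {4,5,6,10}->{4,5,6}; Y {10}->{}
pass 3: X {4,5,6}->{}
pass 4: no change
Fixpoint after 4 passes: D(Y) = {}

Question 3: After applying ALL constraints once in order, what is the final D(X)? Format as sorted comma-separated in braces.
Answer: {4,5,6,10}

Derivation:
Constraint 1 (W != U) on D(W)={5,6,8,9} D(U)={5,6,7,8,9,10}: no change
Constraint 2 (Y != X) on D(Y)={3,5,6,7,8,10} D(X)={4,5,6,10}: no change
Constraint 3 (W + U = Y) on D(W)={5,6,8,9} D(U)={5,6,7,8,9,10} D(Y)={3,5,6,7,8,10}: W {5,6,8,9}->{5}; U {5,6,7,8,9,10}->{5}; Y {3,5,6,7,8,10}->{10}
Constraint 4 (U != Y) on D(U)={5} D(Y)={10}: no change
So after all 4 constraints: D(X) = {4,5,6,10}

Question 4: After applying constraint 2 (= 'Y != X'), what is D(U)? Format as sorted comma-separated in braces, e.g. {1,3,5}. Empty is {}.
Constraint 1 (W != U) on D(W)={5,6,8,9} D(U)={5,6,7,8,9,10}: no change
Constraint 2 (Y != X) on D(Y)={3,5,6,7,8,10} D(X)={4,5,6,10}: no change
So after constraint 2: D(U) = {5,6,7,8,9,10}

Answer: {5,6,7,8,9,10}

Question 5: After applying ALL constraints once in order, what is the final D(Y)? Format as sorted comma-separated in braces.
Constraint 1 (W != U) on D(W)={5,6,8,9} D(U)={5,6,7,8,9,10}: no change
Constraint 2 (Y != X) on D(Y)={3,5,6,7,8,10} D(X)={4,5,6,10}: no change
Constraint 3 (W + U = Y) on D(W)={5,6,8,9} D(U)={5,6,7,8,9,10} D(Y)={3,5,6,7,8,10}: W {5,6,8,9}->{5}; U {5,6,7,8,9,10}->{5}; Y {3,5,6,7,8,10}->{10}
Constraint 4 (U != Y) on D(U)={5} D(Y)={10}: no change
So after all 4 constraints: D(Y) = {10}

Answer: {10}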